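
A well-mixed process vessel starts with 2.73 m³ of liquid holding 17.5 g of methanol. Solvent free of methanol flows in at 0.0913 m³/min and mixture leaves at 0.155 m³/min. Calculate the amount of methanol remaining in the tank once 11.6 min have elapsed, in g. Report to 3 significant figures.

8.12 g

Let m(t) be the amount of methanol. Volume: V(t) = V₀ + (Q_in − Q_out) t = 2.73 − 0.063700 t; V(11.6) = 1.9911 m³.
No methanol enters, so dm/dt = −Q_out · (m/V).
dm/m = −Q_out dt/(V₀ − 0.063700 t); integrating gives ln(m/m₀) = −(Q_out/(Q_in−Q_out)) ln(V/V₀).
m = m₀ (V₀/V)^(Q_out/(Q_in−Q_out)) = 17.5 × (2.73/1.9911)^(-2.4333) = 8.1189 g.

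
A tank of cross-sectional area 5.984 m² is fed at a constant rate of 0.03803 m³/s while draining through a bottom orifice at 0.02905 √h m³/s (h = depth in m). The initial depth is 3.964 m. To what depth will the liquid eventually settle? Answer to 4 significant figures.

Volume balance on the tank: A dh/dt = Q_in − 0.02905 √h. At steady state dh/dt = 0:
Q_in = 0.02905 √h_ss ⇒ √h_ss = 0.03803/0.02905 = 1.30912.
h_ss = 1.30912² = 1.71380 m. (Since h₀ = 3.964 m > h_ss, the level will fall toward this value.)

1.714 m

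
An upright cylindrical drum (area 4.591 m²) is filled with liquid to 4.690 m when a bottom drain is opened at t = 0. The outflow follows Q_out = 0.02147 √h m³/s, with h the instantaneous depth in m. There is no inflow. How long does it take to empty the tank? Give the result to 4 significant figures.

926.2 s

A dh/dt = −Q_out = −0.02147 √h.
Separate and integrate: 2(√h − √h₀) = −(0.02147/A) t.
Set h = 0: 2√h₀ = (0.02147/A) t_empty ⇒ t_empty = 2A√h₀/0.02147.
t_empty = 2·4.591·√4.690/0.02147 = 9.18200·2.16564/0.02147 = 926.172 s.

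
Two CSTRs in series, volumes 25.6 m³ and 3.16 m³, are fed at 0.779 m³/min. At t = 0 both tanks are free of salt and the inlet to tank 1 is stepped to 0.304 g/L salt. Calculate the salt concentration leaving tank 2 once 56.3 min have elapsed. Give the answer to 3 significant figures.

0.241 g/L

Each tank obeys Vᵢ dCᵢ/dt = Q(Cᵢ₋₁ − Cᵢ), so τᵢ = Vᵢ/Q.
τ₁ = 25.6/0.779 = 32.863 min; τ₂ = 3.16/0.779 = 4.0565 min.
Tank 1: C₁ = C_in(1 − e^(−t/τ₁)). Tank 2 (τ₁ ≠ τ₂): C₂ = C_in[1 − (τ₁ e^(−t/τ₁) − τ₂ e^(−t/τ₂))/(τ₁ − τ₂)].
At t = 56.3: e^(−t/τ₁) = 0.18029, e^(−t/τ₂) = 9.3847e-07.
C₂ = 0.304·[1 − (32.863·0.18029 − 4.0565·9.3847e-07)/(28.806)] = 0.304·0.79432 = 0.24147 g/L.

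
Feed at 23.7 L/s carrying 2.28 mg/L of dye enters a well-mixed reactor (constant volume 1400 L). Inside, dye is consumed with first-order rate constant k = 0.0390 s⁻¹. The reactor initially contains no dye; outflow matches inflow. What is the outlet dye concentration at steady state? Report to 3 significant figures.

Species balance: V dC/dt = Q C_in − Q C − k V C.
At steady state: 0 = Q C_in − (Q + kV) C_ss, so C_ss = Q C_in/(Q + kV).
C_ss = 23.7·2.28/(23.7 + 0.0390·1400) = 54.036/78.300 = 0.69011 mg/L.

0.690 mg/L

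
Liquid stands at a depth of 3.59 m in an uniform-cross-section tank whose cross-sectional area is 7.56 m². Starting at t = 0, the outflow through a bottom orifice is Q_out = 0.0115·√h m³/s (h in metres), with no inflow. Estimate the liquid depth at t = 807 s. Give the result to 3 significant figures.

A dh/dt = −Q_out = −0.0115 √h.
∫ h^(−1/2) dh = −(0.0115/A) ∫ dt, giving 2√h = 2√h₀ − (0.0115/A) t.
√h = √3.59 − 0.0115·807/(2·7.56) = 1.8947 − 0.61379 = 1.2809.
h = 1.2809² = 1.6408 m.

1.64 m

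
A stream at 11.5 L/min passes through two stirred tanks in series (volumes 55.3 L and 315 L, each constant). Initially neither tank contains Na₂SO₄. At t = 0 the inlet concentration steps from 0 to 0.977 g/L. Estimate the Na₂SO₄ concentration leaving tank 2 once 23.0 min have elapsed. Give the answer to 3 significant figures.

0.467 g/L

Time constants: τᵢ = Vᵢ/Q for each well-mixed tank.
τ₁ = 55.3/11.5 = 4.8087 min; τ₂ = 315/11.5 = 27.391 min.
Tank 1: C₁ = C_in(1 − e^(−t/τ₁)). Tank 2 (τ₁ ≠ τ₂): C₂ = C_in[1 − (τ₁ e^(−t/τ₁) − τ₂ e^(−t/τ₂))/(τ₁ − τ₂)].
At t = 23.0: e^(−t/τ₁) = 0.0083708, e^(−t/τ₂) = 0.43185.
C₂ = 0.977·[1 − (4.8087·0.0083708 − 27.391·0.43185)/(-22.583)] = 0.977·0.47798 = 0.46698 g/L.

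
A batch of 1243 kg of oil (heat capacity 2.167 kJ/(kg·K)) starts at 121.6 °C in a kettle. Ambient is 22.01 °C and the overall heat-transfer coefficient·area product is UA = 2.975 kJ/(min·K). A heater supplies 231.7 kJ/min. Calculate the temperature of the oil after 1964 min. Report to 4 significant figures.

Heat balance on the well-mixed liquid: M c_p dT/dt = −UA(T − T_amb) + Q̇.
dT/dt = (T_ss − T)/τ with T_ss = T_amb + Q̇/UA = 22.01 + 231.7/2.975 = 99.8924 °C, τ = M c_p/UA = 1243·2.167/2.975 = 905.405 min.
Solution: T(t) = T_ss + (T₀ − T_ss) e^(−t/τ).
T(1964) = 99.8924 + (21.7076)·0.114270 = 102.373 °C.

102.4 °C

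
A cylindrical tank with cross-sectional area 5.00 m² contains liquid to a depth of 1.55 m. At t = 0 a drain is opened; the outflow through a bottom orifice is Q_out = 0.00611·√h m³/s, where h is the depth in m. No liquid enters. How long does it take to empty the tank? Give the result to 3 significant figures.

2040 s

A dh/dt = −Q_out = −0.00611 √h.
Separate and integrate: 2(√h − √h₀) = −(0.00611/A) t.
Tank is empty when √h = 0: t_empty = 2A√h₀/0.00611.
t_empty = 2·5.00·√1.55/0.00611 = 10.000·1.2450/0.00611 = 2037.6 s.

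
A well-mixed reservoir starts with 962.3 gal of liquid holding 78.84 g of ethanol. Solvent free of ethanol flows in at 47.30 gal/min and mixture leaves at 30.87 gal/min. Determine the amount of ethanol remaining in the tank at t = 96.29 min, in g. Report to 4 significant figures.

Let m(t) be the amount of ethanol. Volume: V(t) = V₀ + (Q_in − Q_out) t = 962.3 + 16.4300 t; V(96.29) = 2544.34 gal.
Solute balance: dm/dt = 0 − Q_out C = −Q_out m/V(t).
Separate: dm/m = −Q_out dt/V(t) ⇒ ln(m/m₀) = −(Q_out/(Q_in−Q_out)) ln(V/V₀).
m = m₀ (V₀/V)^(Q_out/(Q_in−Q_out)) = 78.84 × (962.3/2544.34)^(1.87888) = 12.6870 g.

12.69 g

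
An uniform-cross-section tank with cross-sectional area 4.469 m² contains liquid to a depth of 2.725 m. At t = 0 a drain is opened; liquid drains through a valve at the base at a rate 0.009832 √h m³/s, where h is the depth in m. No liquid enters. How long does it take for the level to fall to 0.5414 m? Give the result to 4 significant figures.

With no inflow, A dh/dt = −0.009832 √h.
∫ h^(−1/2) dh = −(0.009832/A) ∫ dt, giving 2√h = 2√h₀ − (0.009832/A) t.
t = 2A(√h₀ − √h)/0.009832 = 2·4.469·(√2.725 − √0.5414)/0.009832
  = 8.93800 × (1.65076 − 0.735799) / 0.009832 = 831.764 s.

831.8 s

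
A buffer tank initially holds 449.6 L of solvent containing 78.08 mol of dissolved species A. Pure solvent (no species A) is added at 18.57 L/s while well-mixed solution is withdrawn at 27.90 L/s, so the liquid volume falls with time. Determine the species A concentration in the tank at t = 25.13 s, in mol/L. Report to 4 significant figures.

0.04005 mol/L

Total volume: dV/dt = Q_in − Q_out = -9.33000 L/s, so V(t) = 449.6 − 9.33000 t and V(25.13) = 215.137 L.
Species balance (pure solvent in): dm/dt = −Q_out · m/V(t).
Separate: dm/m = −Q_out dt/V(t) ⇒ ln(m/m₀) = −(Q_out/(Q_in−Q_out)) ln(V/V₀).
m = m₀ (V₀/V)^(Q_out/(Q_in−Q_out)) = 78.08 × (449.6/215.137)^(-2.99035) = 8.61578 mol.
C = m/V = 8.61578/215.137 = 0.0400479 mol/L.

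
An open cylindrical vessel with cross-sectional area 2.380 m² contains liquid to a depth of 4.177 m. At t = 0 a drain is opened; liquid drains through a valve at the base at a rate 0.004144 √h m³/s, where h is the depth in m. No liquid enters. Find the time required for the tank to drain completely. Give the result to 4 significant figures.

2348 s

Unsteady balance on liquid volume: A dh/dt = −0.004144 √h.
∫ h^(−1/2) dh = −(0.004144/A) ∫ dt, giving 2√h = 2√h₀ − (0.004144/A) t.
Tank is empty when √h = 0: t_empty = 2A√h₀/0.004144.
t_empty = 2·2.380·√4.177/0.004144 = 4.76000·2.04377/0.004144 = 2347.57 s.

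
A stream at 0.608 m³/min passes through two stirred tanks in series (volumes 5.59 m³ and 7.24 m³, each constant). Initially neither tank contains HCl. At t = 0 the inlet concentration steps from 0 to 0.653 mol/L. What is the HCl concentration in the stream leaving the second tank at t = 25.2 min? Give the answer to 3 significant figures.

Species balance on tank i: dCᵢ/dt = (Cᵢ₋₁ − Cᵢ)/τᵢ with τᵢ = Vᵢ/Q.
τ₁ = 5.59/0.608 = 9.1941 min; τ₂ = 7.24/0.608 = 11.908 min.
Solving the cascade with C₁(0)=C₂(0)=0 gives C₂(t) = C_in[1 − (τ₁ e^(−t/τ₁) − τ₂ e^(−t/τ₂))/(τ₁ − τ₂)].
At t = 25.2: e^(−t/τ₁) = 0.064513, e^(−t/τ₂) = 0.12048.
C₂ = 0.653·[1 − (9.1941·0.064513 − 11.908·0.12048)/(-2.7138)] = 0.653·0.68989 = 0.45050 mol/L.

0.451 mol/L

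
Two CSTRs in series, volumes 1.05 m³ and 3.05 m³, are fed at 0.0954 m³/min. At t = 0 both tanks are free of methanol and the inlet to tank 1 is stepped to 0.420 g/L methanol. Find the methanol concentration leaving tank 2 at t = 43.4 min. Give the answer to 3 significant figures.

0.259 g/L

Species balance on tank i: dCᵢ/dt = (Cᵢ₋₁ − Cᵢ)/τᵢ with τᵢ = Vᵢ/Q.
τ₁ = 1.05/0.0954 = 11.006 min; τ₂ = 3.05/0.0954 = 31.971 min.
Solving the cascade with C₁(0)=C₂(0)=0 gives C₂(t) = C_in[1 − (τ₁ e^(−t/τ₁) − τ₂ e^(−t/τ₂))/(τ₁ − τ₂)].
At t = 43.4: e^(−t/τ₁) = 0.019386, e^(−t/τ₂) = 0.25730.
C₂ = 0.420·[1 − (11.006·0.019386 − 31.971·0.25730)/(-20.964)] = 0.420·0.61779 = 0.25947 g/L.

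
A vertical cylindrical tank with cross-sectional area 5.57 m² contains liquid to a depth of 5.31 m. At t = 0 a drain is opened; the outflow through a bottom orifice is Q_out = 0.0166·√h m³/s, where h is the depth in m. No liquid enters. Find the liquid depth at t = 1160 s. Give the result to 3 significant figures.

With no inflow, A dh/dt = −0.0166 √h.
∫ h^(−1/2) dh = −(0.0166/A) ∫ dt, giving 2√h = 2√h₀ − (0.0166/A) t.
√h = √5.31 − 0.0166·1160/(2·5.57) = 2.3043 − 1.7285 = 0.57580.
h = 0.57580² = 0.33154 m.

0.332 m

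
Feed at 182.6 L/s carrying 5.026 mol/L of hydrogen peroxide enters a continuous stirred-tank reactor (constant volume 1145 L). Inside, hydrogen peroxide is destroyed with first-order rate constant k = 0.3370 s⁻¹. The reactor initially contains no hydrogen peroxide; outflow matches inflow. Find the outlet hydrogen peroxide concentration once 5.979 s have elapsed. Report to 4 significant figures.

Species balance: V dC/dt = Q C_in − Q C − k V C.
This is linear with rate a = Q/V + k = 0.496476 s⁻¹.
C_ss = Q C_in/(Q + kV) = 1.61443 mol/L; C(t) = C_ss + (C₀ − C_ss) e^(−a t).
C(5.979) = 1.61443 + (-1.61443)·e^(−0.496476·5.979) = 1.61443 + (-1.61443)·0.0513839 = 1.53148 mol/L.

1.531 mol/L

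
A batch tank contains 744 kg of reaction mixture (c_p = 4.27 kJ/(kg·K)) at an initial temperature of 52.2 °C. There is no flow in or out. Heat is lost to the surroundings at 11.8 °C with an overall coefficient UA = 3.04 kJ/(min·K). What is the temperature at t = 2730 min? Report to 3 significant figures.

14.8 °C

M c_p dT/dt = −UA(T − T_amb).
dT/dt = (T_ss − T)/τ with T_ss = T_amb = 11.800 °C, τ = M c_p/UA = 744·4.27/3.04 = 1045.0 min.
This is linear first-order; T(t) = T_ss + (T₀ − T_ss) e^(−t/τ).
T(2730) = 11.800 + (40.400)·0.073360 = 14.764 °C.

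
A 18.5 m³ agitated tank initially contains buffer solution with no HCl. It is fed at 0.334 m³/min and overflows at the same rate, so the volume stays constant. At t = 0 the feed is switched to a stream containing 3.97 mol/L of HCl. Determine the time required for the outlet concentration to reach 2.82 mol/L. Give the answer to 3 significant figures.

Transient balance on the dissolved component: V dC/dt = Q(C_in − C), so τ = V/Q = 55.389 min.
C(t) = C_in + (C₀ − C_in) e^(−t/τ). Set C = 2.82 and solve for t:
e^(−t/τ) = (C − C_in)/(C₀ − C_in) = (2.82 − 3.97)/(0 − 3.97) = 0.28967
t = −τ ln(…) = 55.389 × 1.2390 = 68.627 min.

68.6 min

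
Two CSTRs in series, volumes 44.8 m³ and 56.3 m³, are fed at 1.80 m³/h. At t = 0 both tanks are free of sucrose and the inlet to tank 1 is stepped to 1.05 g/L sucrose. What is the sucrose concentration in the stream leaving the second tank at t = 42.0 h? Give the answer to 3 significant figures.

Time constants: τᵢ = Vᵢ/Q for each well-mixed tank.
τ₁ = 44.8/1.80 = 24.889 h; τ₂ = 56.3/1.80 = 31.278 h.
Solving the cascade with C₁(0)=C₂(0)=0 gives C₂(t) = C_in[1 − (τ₁ e^(−t/τ₁) − τ₂ e^(−t/τ₂))/(τ₁ − τ₂)].
At t = 42.0: e^(−t/τ₁) = 0.18498, e^(−t/τ₂) = 0.26111.
C₂ = 1.05·[1 − (24.889·0.18498 − 31.278·0.26111)/(-6.3889)] = 1.05·0.44231 = 0.46443 g/L.

0.464 g/L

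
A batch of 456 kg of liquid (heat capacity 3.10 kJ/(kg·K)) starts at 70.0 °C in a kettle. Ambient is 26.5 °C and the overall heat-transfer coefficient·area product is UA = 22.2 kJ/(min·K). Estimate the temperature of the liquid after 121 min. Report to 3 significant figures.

33.0 °C

M c_p dT/dt = −UA(T − T_amb).
dT/dt = (T_ss − T)/τ with T_ss = T_amb = 26.500 °C, τ = M c_p/UA = 456·3.10/22.2 = 63.676 min.
This is linear first-order; T(t) = T_ss + (T₀ − T_ss) e^(−t/τ).
T(121) = 26.500 + (43.500)·0.14953 = 33.005 °C.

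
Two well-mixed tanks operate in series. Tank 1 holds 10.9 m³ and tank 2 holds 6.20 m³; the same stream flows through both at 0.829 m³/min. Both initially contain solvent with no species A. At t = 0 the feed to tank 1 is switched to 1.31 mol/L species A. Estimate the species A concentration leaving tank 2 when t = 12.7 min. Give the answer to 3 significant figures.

0.470 mol/L

Each tank obeys Vᵢ dCᵢ/dt = Q(Cᵢ₋₁ − Cᵢ), so τᵢ = Vᵢ/Q.
τ₁ = 10.9/0.829 = 13.148 min; τ₂ = 6.20/0.829 = 7.4789 min.
Tank 1: C₁ = C_in(1 − e^(−t/τ₁)). Tank 2 (τ₁ ≠ τ₂): C₂ = C_in[1 − (τ₁ e^(−t/τ₁) − τ₂ e^(−t/τ₂))/(τ₁ − τ₂)].
At t = 12.7: e^(−t/τ₁) = 0.38064, e^(−t/τ₂) = 0.18303.
C₂ = 1.31·[1 − (13.148·0.38064 − 7.4789·0.18303)/(5.6695)] = 1.31·0.35868 = 0.46987 mol/L.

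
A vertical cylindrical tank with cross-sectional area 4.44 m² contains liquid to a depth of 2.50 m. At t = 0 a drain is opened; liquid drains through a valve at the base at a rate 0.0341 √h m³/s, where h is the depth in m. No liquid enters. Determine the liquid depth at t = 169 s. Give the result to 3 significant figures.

With no inflow, A dh/dt = −0.0341 √h.
∫ h^(−1/2) dh = −(0.0341/A) ∫ dt, giving 2√h = 2√h₀ − (0.0341/A) t.
√h = √2.50 − 0.0341·169/(2·4.44) = 1.5811 − 0.64898 = 0.93216.
h = 0.93216² = 0.86893 m.

0.869 m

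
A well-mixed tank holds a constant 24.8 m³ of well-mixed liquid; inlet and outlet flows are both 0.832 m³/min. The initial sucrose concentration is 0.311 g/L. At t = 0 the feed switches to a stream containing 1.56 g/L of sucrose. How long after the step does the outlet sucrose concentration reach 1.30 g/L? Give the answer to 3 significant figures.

Transient balance on the dissolved component: V dC/dt = Q(C_in − C), so τ = V/Q = 29.808 min.
C(t) = C_in + (C₀ − C_in) e^(−t/τ). Set C = 1.30 and solve for t:
e^(−t/τ) = (C − C_in)/(C₀ − C_in) = (1.30 − 1.56)/(0.311 − 1.56) = 0.20817
t = −τ ln(…) = 29.808 × 1.5694 = 46.781 min.

46.8 min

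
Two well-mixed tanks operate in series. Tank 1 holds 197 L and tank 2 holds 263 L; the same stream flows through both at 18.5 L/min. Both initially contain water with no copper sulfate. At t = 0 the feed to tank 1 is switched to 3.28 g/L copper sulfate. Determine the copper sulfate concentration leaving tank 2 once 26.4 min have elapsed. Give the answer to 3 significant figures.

Each tank obeys Vᵢ dCᵢ/dt = Q(Cᵢ₋₁ − Cᵢ), so τᵢ = Vᵢ/Q.
τ₁ = 197/18.5 = 10.649 min; τ₂ = 263/18.5 = 14.216 min.
Tank 1: C₁ = C_in(1 − e^(−t/τ₁)). Tank 2 (τ₁ ≠ τ₂): C₂ = C_in[1 − (τ₁ e^(−t/τ₁) − τ₂ e^(−t/τ₂))/(τ₁ − τ₂)].
At t = 26.4: e^(−t/τ₁) = 0.083811, e^(−t/τ₂) = 0.15614.
C₂ = 3.28·[1 − (10.649·0.083811 − 14.216·0.15614)/(-3.5676)] = 3.28·0.62799 = 2.0598 g/L.

2.06 g/L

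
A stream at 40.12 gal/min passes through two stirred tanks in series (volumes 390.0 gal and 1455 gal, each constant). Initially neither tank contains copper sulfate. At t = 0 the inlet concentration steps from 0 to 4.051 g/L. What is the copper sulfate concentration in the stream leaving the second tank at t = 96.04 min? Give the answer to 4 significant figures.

3.659 g/L

Each tank obeys Vᵢ dCᵢ/dt = Q(Cᵢ₋₁ − Cᵢ), so τᵢ = Vᵢ/Q.
τ₁ = 390.0/40.12 = 9.72084 min; τ₂ = 1455/40.12 = 36.2662 min.
Solving the cascade with C₁(0)=C₂(0)=0 gives C₂(t) = C_in[1 − (τ₁ e^(−t/τ₁) − τ₂ e^(−t/τ₂))/(τ₁ − τ₂)].
At t = 96.04: e^(−t/τ₁) = 5.11981e-05, e^(−t/τ₂) = 0.0707788.
C₂ = 4.051·[1 − (9.72084·5.11981e-05 − 36.2662·0.0707788)/(-26.5454)] = 4.051·0.903321 = 3.65935 g/L.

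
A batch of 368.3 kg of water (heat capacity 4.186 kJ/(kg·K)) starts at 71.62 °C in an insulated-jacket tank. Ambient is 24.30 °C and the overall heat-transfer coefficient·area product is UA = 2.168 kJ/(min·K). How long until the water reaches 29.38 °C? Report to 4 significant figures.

1587 min

Lumped-capacitance energy balance: M c_p dT/dt = UA(T_amb − T).
τ = M c_p/UA = 711.118 min; T_ss = T_amb = 24.3000 °C.
T(t) = T_ss + (T₀ − T_ss)e^(−t/τ); set T = 29.38:
t = −τ ln[(T − T_ss)/(T₀ − T_ss)] = −711.118 · ln(0.107354) = 1586.95 min.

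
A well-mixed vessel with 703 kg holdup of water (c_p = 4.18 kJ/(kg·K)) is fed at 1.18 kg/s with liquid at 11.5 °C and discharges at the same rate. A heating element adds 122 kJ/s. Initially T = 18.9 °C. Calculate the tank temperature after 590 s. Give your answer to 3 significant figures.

M c_p dT/dt = ṁ c_p (T_in − T) + Q̇.
τ = M/ṁ = 595.76 s; T_ss = T_in + Q̇/(ṁ c_p) = 11.5 + 122/(1.18·4.18) = 36.234 °C.
Solution: T(t) = T_ss + (T₀ − T_ss) e^(−t/τ).
T(590) = 36.234 + (-17.334)·e^(−590/595.76) = 36.234 + (-17.334)·0.37146 = 29.795 °C.

29.8 °C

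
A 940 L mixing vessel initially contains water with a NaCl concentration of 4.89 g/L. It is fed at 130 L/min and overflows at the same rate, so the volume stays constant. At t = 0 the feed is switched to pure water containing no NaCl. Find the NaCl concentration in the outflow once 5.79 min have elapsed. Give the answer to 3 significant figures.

2.20 g/L

Transient balance on the dissolved component: V dC/dt = Q(C_in − C).
Time constant τ = V/Q = 940/130 = 7.2308 min.
Integrating: C(t) = C_in + (C₀ − C_in) e^(−t/τ).
C(5.79) = 0 + (4.89 − 0)·e^(−5.79/7.2308) = 0 + (4.8900)·0.44899 = 2.1956 g/L.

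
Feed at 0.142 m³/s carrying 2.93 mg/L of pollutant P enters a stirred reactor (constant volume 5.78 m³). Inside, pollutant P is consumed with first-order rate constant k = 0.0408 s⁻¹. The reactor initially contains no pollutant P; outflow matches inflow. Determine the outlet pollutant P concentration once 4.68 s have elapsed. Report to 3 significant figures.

0.290 mg/L

Accumulation = in − out − consumed: V dC/dt = Q C_in − Q C − k V C.
This is linear with rate a = Q/V + k = 0.065367 s⁻¹.
C_ss = Q C_in/(Q + kV) = 1.1012 mg/L; C(t) = C_ss + (C₀ − C_ss) e^(−a t).
C(4.68) = 1.1012 + (-1.1012)·e^(−0.065367·4.68) = 1.1012 + (-1.1012)·0.73645 = 0.29023 mg/L.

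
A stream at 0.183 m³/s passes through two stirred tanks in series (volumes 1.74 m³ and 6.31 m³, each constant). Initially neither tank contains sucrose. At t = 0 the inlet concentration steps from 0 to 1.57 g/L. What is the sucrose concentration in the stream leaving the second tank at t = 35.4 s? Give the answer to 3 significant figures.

Species balance on tank i: dCᵢ/dt = (Cᵢ₋₁ − Cᵢ)/τᵢ with τᵢ = Vᵢ/Q.
τ₁ = 1.74/0.183 = 9.5082 s; τ₂ = 6.31/0.183 = 34.481 s.
Tank 1: C₁ = C_in(1 − e^(−t/τ₁)). Tank 2 (τ₁ ≠ τ₂): C₂ = C_in[1 − (τ₁ e^(−t/τ₁) − τ₂ e^(−t/τ₂))/(τ₁ − τ₂)].
At t = 35.4: e^(−t/τ₁) = 0.024159, e^(−t/τ₂) = 0.35820.
C₂ = 1.57·[1 − (9.5082·0.024159 − 34.481·0.35820)/(-24.973)] = 1.57·0.51461 = 0.80794 g/L.

0.808 g/L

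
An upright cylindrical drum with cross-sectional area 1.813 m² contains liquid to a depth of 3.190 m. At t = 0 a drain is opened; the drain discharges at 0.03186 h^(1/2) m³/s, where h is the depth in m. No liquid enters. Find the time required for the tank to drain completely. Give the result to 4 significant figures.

Accumulation of liquid (constant cross-section A): A dh/dt = −0.03186 √h.
This is separable: 2 d(√h)/dt = −0.03186/A, so √h = √h₀ − (0.03186/(2A)) t.
Tank is empty when √h = 0: t_empty = 2A√h₀/0.03186.
t_empty = 2·1.813·√3.190/0.03186 = 3.62600·1.78606/0.03186 = 203.272 s.

203.3 s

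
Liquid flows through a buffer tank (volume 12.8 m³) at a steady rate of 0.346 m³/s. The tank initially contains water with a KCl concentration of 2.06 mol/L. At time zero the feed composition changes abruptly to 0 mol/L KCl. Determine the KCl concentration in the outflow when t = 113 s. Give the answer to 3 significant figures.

0.0971 mol/L

Unsteady species balance (constant V, well mixed): V dC/dt = Q(C_in − C).
Time constant τ = V/Q = 12.8/0.346 = 36.994 s.
Solution: C(t) = C_in + (C₀ − C_in) e^(−t/τ).
C(113) = 0 + (2.06 − 0)·e^(−113/36.994) = 0 + (2.0600)·0.047145 = 0.097118 mol/L.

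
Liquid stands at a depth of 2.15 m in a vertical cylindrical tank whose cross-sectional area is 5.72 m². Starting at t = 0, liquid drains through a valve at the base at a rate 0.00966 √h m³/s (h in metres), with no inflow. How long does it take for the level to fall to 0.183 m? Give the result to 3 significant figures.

1230 s

With no inflow, A dh/dt = −0.00966 √h.
This is separable: 2 d(√h)/dt = −0.00966/A, so √h = √h₀ − (0.00966/(2A)) t.
t = 2A(√h₀ − √h)/0.00966 = 2·5.72·(√2.15 − √0.183)/0.00966
  = 11.440 × (1.4663 − 0.42778) / 0.00966 = 1229.9 s.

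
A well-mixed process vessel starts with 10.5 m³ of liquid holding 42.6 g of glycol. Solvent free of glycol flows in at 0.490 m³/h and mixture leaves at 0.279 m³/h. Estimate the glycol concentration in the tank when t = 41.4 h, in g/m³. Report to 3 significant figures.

Let m(t) be the amount of glycol. Volume: V(t) = V₀ + (Q_in − Q_out) t = 10.5 + 0.21100 t; V(41.4) = 19.235 m³.
No glycol enters, so dm/dt = −Q_out · (m/V).
Separate: dm/m = −Q_out dt/V(t) ⇒ ln(m/m₀) = −(Q_out/(Q_in−Q_out)) ln(V/V₀).
m = m₀ (V₀/V)^(Q_out/(Q_in−Q_out)) = 42.6 × (10.5/19.235)^(1.3223) = 19.132 g.
C = m/V = 19.132/19.235 = 0.99464 g/m³.

0.995 g/m³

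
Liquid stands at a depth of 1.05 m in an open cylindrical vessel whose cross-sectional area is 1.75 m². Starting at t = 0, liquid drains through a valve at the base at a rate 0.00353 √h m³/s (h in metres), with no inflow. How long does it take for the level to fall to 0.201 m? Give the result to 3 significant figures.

571 s

With no inflow, A dh/dt = −0.00353 √h.
∫ h^(−1/2) dh = −(0.00353/A) ∫ dt, giving 2√h = 2√h₀ − (0.00353/A) t.
t = 2A(√h₀ − √h)/0.00353 = 2·1.75·(√1.05 − √0.201)/0.00353
  = 3.5000 × (1.0247 − 0.44833) / 0.00353 = 571.47 s.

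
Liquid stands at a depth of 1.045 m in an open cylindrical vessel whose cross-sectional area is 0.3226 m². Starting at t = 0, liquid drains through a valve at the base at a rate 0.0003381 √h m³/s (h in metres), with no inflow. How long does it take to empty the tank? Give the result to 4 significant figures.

A dh/dt = −Q_out = −0.0003381 √h.
This is separable: 2 d(√h)/dt = −0.0003381/A, so √h = √h₀ − (0.0003381/(2A)) t.
Tank is empty when √h = 0: t_empty = 2A√h₀/0.0003381.
t_empty = 2·0.3226·√1.045/0.0003381 = 0.645200·1.02225/0.0003381 = 1950.78 s.

1951 s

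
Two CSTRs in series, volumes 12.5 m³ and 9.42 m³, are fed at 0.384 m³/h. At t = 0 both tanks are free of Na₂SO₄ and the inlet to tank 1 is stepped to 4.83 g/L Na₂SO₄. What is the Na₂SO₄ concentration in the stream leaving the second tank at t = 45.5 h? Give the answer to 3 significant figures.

2.30 g/L

Species balance on tank i: dCᵢ/dt = (Cᵢ₋₁ − Cᵢ)/τᵢ with τᵢ = Vᵢ/Q.
τ₁ = 12.5/0.384 = 32.552 h; τ₂ = 9.42/0.384 = 24.531 h.
Solving the cascade with C₁(0)=C₂(0)=0 gives C₂(t) = C_in[1 − (τ₁ e^(−t/τ₁) − τ₂ e^(−t/τ₂))/(τ₁ − τ₂)].
At t = 45.5: e^(−t/τ₁) = 0.24715, e^(−t/τ₂) = 0.15649.
C₂ = 4.83·[1 − (32.552·0.24715 − 24.531·0.15649)/(8.0208)] = 4.83·0.47557 = 2.2970 g/L.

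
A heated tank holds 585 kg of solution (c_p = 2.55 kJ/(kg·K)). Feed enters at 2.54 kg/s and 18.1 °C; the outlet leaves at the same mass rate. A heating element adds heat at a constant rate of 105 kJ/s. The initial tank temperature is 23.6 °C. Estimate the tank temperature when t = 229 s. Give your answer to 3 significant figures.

30.3 °C

Energy balance: M c_p dT/dt = ṁ c_p (T_in − T) + 105.
Rearrange: dT/dt = (T_ss − T)/τ with τ = M/ṁ = 230.31 s and T_ss = T_in + Q̇/(ṁ c_p) = 34.311 °C.
Integrating: T(t) = T_ss + (T₀ − T_ss) e^(−t/τ).
T(229) = 34.311 + (-10.711)·e^(−229/230.31) = 34.311 + (-10.711)·0.36999 = 30.348 °C.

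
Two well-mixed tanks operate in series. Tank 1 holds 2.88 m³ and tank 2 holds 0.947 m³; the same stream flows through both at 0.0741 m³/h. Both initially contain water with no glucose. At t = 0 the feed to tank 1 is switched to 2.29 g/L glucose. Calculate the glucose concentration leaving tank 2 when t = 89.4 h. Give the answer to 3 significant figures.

1.95 g/L

Time constants: τᵢ = Vᵢ/Q for each well-mixed tank.
τ₁ = 2.88/0.0741 = 38.866 h; τ₂ = 0.947/0.0741 = 12.780 h.
Tank 1: C₁ = C_in(1 − e^(−t/τ₁)). Tank 2 (τ₁ ≠ τ₂): C₂ = C_in[1 − (τ₁ e^(−t/τ₁) − τ₂ e^(−t/τ₂))/(τ₁ − τ₂)].
At t = 89.4: e^(−t/τ₁) = 0.10024, e^(−t/τ₂) = 0.00091619.
C₂ = 2.29·[1 − (38.866·0.10024 − 12.780·0.00091619)/(26.086)] = 2.29·0.85110 = 1.9490 g/L.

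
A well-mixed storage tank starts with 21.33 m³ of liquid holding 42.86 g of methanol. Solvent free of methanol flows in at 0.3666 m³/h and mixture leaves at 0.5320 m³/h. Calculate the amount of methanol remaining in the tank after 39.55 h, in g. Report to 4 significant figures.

Total volume: dV/dt = Q_in − Q_out = -0.165400 m³/h, so V(t) = 21.33 − 0.165400 t and V(39.55) = 14.7884 m³.
Solute balance: dm/dt = 0 − Q_out C = −Q_out m/V(t).
Separate: dm/m = −Q_out dt/V(t) ⇒ ln(m/m₀) = −(Q_out/(Q_in−Q_out)) ln(V/V₀).
m = m₀ (V₀/V)^(Q_out/(Q_in−Q_out)) = 42.86 × (21.33/14.7884)^(-3.21644) = 13.1952 g.

13.20 g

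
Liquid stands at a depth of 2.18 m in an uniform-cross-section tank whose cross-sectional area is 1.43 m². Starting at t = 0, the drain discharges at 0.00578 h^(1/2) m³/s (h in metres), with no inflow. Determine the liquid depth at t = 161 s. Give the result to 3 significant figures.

With no inflow, A dh/dt = −0.00578 √h.
This is separable: 2 d(√h)/dt = −0.00578/A, so √h = √h₀ − (0.00578/(2A)) t.
√h = √2.18 − 0.00578·161/(2·1.43) = 1.4765 − 0.32538 = 1.1511.
h = 1.1511² = 1.3250 m.

1.33 m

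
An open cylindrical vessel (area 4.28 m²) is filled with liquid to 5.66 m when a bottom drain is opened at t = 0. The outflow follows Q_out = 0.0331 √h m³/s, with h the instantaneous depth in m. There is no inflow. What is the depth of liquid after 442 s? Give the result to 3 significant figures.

With no inflow, A dh/dt = −0.0331 √h.
Separate and integrate: 2(√h − √h₀) = −(0.0331/A) t.
√h = √5.66 − 0.0331·442/(2·4.28) = 2.3791 − 1.7091 = 0.66994.
h = 0.66994² = 0.44882 m.

0.449 m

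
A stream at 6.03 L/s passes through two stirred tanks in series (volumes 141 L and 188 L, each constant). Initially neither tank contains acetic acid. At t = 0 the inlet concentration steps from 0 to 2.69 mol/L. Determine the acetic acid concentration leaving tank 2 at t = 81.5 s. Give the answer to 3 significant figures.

2.15 mol/L

Species balance on tank i: dCᵢ/dt = (Cᵢ₋₁ − Cᵢ)/τᵢ with τᵢ = Vᵢ/Q.
τ₁ = 141/6.03 = 23.383 s; τ₂ = 188/6.03 = 31.177 s.
Solving the cascade with C₁(0)=C₂(0)=0 gives C₂(t) = C_in[1 − (τ₁ e^(−t/τ₁) − τ₂ e^(−t/τ₂))/(τ₁ − τ₂)].
At t = 81.5: e^(−t/τ₁) = 0.030641, e^(−t/τ₂) = 0.073236.
C₂ = 2.69·[1 − (23.383·0.030641 − 31.177·0.073236)/(-7.7944)] = 2.69·0.79898 = 2.1493 mol/L.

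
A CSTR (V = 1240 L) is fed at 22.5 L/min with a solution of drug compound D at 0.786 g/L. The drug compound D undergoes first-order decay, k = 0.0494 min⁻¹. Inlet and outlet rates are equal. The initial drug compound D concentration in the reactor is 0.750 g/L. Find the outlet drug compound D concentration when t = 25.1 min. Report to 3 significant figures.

V dC/dt = Q(C_in − C) − k V C.
dC/dt = (Q/V) C_in − (Q/V + k) C; effective rate a = Q/V + k = 0.018145 + 0.0494 = 0.067545 min⁻¹.
C_ss = Q C_in/(Q + kV) = 0.21115 g/L; C(t) = C_ss + (C₀ − C_ss) e^(−a t).
C(25.1) = 0.21115 + (0.53885)·e^(−0.067545·25.1) = 0.21115 + (0.53885)·0.18353 = 0.31004 g/L.

0.310 g/L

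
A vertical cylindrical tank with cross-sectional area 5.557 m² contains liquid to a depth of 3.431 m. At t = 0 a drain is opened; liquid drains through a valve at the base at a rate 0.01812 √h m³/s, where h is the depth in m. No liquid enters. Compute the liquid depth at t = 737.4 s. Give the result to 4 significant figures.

0.4226 m

Mass balance (ρ constant): A dh/dt = −0.01812 √h.
This is separable: 2 d(√h)/dt = −0.01812/A, so √h = √h₀ − (0.01812/(2A)) t.
√h = √3.431 − 0.01812·737.4/(2·5.557) = 1.85230 − 1.20224 = 0.650057.
h = 0.650057² = 0.422573 m.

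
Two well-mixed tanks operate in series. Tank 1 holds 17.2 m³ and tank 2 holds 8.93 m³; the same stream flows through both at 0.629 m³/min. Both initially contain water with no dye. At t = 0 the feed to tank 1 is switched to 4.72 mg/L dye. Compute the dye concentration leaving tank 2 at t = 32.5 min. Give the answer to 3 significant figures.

2.25 mg/L

Time constants: τᵢ = Vᵢ/Q for each well-mixed tank.
τ₁ = 17.2/0.629 = 27.345 min; τ₂ = 8.93/0.629 = 14.197 min.
Tank 1: C₁ = C_in(1 − e^(−t/τ₁)). Tank 2 (τ₁ ≠ τ₂): C₂ = C_in[1 − (τ₁ e^(−t/τ₁) − τ₂ e^(−t/τ₂))/(τ₁ − τ₂)].
At t = 32.5: e^(−t/τ₁) = 0.30467, e^(−t/τ₂) = 0.10135.
C₂ = 4.72·[1 − (27.345·0.30467 − 14.197·0.10135)/(13.148)] = 4.72·0.47578 = 2.2457 mg/L.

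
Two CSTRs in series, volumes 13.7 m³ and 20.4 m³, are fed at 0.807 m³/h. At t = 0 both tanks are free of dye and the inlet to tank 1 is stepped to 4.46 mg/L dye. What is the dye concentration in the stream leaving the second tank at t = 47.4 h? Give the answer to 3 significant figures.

Species balance on tank i: dCᵢ/dt = (Cᵢ₋₁ − Cᵢ)/τᵢ with τᵢ = Vᵢ/Q.
τ₁ = 13.7/0.807 = 16.976 h; τ₂ = 20.4/0.807 = 25.279 h.
Tank 1: C₁ = C_in(1 − e^(−t/τ₁)). Tank 2 (τ₁ ≠ τ₂): C₂ = C_in[1 − (τ₁ e^(−t/τ₁) − τ₂ e^(−t/τ₂))/(τ₁ − τ₂)].
At t = 47.4: e^(−t/τ₁) = 0.061292, e^(−t/τ₂) = 0.15334.
C₂ = 4.46·[1 − (16.976·0.061292 − 25.279·0.15334)/(-8.3024)] = 4.46·0.65844 = 2.9366 mg/L.

2.94 mg/L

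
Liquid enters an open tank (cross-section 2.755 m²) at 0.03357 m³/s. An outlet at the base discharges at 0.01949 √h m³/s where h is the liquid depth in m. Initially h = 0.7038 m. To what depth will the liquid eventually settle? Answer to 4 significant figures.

Level balance: A dh/dt = 0.03357 − 0.01949 √h. Setting dh/dt = 0:
Q_in = 0.01949 √h_ss ⇒ √h_ss = 0.03357/0.01949 = 1.72242.
h_ss = 1.72242² = 2.96674 m. (Since h₀ = 0.7038 m < h_ss, the level will rise toward this value.)

2.967 m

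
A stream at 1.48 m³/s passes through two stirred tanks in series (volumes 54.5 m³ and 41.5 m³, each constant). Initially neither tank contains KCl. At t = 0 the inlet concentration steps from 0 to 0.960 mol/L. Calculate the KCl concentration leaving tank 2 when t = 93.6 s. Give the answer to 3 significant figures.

0.752 mol/L

Species balance on tank i: dCᵢ/dt = (Cᵢ₋₁ − Cᵢ)/τᵢ with τᵢ = Vᵢ/Q.
τ₁ = 54.5/1.48 = 36.824 s; τ₂ = 41.5/1.48 = 28.041 s.
Tank 1: C₁ = C_in(1 − e^(−t/τ₁)). Tank 2 (τ₁ ≠ τ₂): C₂ = C_in[1 − (τ₁ e^(−t/τ₁) − τ₂ e^(−t/τ₂))/(τ₁ − τ₂)].
At t = 93.6: e^(−t/τ₁) = 0.078725, e^(−t/τ₂) = 0.035507.
C₂ = 0.960·[1 − (36.824·0.078725 − 28.041·0.035507)/(8.7838)] = 0.960·0.78331 = 0.75198 mol/L.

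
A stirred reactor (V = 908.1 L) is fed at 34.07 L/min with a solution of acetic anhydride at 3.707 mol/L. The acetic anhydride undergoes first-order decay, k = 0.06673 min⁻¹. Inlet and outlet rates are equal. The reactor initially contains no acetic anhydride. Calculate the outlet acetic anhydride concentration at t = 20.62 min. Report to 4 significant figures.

Accumulation = in − out − consumed: V dC/dt = Q C_in − Q C − k V C.
dC/dt = (Q/V) C_in − (Q/V + k) C; effective rate a = Q/V + k = 0.0375179 + 0.06673 = 0.104248 min⁻¹.
C_ss = Q C_in/(Q + kV) = 1.33412 mol/L; C(t) = C_ss + (C₀ − C_ss) e^(−a t).
C(20.62) = 1.33412 + (-1.33412)·e^(−0.104248·20.62) = 1.33412 + (-1.33412)·0.116532 = 1.17865 mol/L.

1.179 mol/L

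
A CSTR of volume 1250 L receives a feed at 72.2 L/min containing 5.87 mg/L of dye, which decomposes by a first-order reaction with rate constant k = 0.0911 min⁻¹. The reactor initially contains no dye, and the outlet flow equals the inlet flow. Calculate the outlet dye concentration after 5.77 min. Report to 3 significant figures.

Species balance: V dC/dt = Q C_in − Q C − k V C.
This is linear with rate a = Q/V + k = 0.14886 min⁻¹.
C_ss = Q C_in/(Q + kV) = 2.2777 mg/L; C(t) = C_ss + (C₀ − C_ss) e^(−a t).
C(5.77) = 2.2777 + (-2.2777)·e^(−0.14886·5.77) = 2.2777 + (-2.2777)·0.42362 = 1.3128 mg/L.

1.31 mg/L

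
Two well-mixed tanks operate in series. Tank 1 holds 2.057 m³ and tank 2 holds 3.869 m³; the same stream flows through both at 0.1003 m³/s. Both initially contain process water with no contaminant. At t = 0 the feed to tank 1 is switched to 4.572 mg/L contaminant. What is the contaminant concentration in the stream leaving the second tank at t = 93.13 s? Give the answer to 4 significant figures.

Species balance on tank i: dCᵢ/dt = (Cᵢ₋₁ − Cᵢ)/τᵢ with τᵢ = Vᵢ/Q.
τ₁ = 2.057/0.1003 = 20.5085 s; τ₂ = 3.869/0.1003 = 38.5743 s.
Tank 1: C₁ = C_in(1 − e^(−t/τ₁)). Tank 2 (τ₁ ≠ τ₂): C₂ = C_in[1 − (τ₁ e^(−t/τ₁) − τ₂ e^(−t/τ₂))/(τ₁ − τ₂)].
At t = 93.13: e^(−t/τ₁) = 0.0106622, e^(−t/τ₂) = 0.0894296.
C₂ = 4.572·[1 − (20.5085·0.0106622 − 38.5743·0.0894296)/(-18.0658)] = 4.572·0.821153 = 3.75431 mg/L.

3.754 mg/L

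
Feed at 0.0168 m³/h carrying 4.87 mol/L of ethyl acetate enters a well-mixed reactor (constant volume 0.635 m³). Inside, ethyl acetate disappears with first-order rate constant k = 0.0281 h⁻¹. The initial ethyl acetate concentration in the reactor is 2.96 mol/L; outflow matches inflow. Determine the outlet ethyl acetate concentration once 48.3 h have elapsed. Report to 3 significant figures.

Accumulation = in − out − consumed: V dC/dt = Q C_in − Q C − k V C.
This is linear with rate a = Q/V + k = 0.054557 h⁻¹.
C_ss = Q C_in/(Q + kV) = 2.3617 mol/L; C(t) = C_ss + (C₀ − C_ss) e^(−a t).
C(48.3) = 2.3617 + (0.59834)·e^(−0.054557·48.3) = 2.3617 + (0.59834)·0.071713 = 2.4046 mol/L.

2.40 mol/L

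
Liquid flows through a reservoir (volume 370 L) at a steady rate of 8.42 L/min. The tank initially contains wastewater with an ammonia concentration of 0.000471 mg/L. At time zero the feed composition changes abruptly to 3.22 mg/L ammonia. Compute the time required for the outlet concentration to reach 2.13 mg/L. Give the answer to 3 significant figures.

47.6 min

Species balance on the tank: V dC/dt = Q(C_in − C), so τ = V/Q = 43.943 min.
C(t) = C_in + (C₀ − C_in) e^(−t/τ). Set C = 2.13 and solve for t:
e^(−t/τ) = (C − C_in)/(C₀ − C_in) = (2.13 − 3.22)/(0.000471 − 3.22) = 0.33856
t = −τ ln(…) = 43.943 × 1.0831 = 47.593 min.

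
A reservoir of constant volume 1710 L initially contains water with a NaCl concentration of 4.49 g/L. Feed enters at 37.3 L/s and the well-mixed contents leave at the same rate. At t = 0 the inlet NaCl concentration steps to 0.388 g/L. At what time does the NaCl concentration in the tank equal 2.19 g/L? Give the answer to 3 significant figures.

37.7 s

Species balance: V dC/dt = Q(C_in − C) ⇒ τ = V/Q = 45.845 s.
C(t) = C_in + (C₀ − C_in) e^(−t/τ). Set C = 2.19 and solve for t:
e^(−t/τ) = (C − C_in)/(C₀ − C_in) = (2.19 − 0.388)/(4.49 − 0.388) = 0.43930
t = −τ ln(…) = 45.845 × 0.82258 = 37.711 s.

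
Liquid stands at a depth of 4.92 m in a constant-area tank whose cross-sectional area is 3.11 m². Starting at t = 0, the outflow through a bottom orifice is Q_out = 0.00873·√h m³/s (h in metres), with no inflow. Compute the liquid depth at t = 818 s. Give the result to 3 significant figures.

1.14 m

Mass balance (ρ constant): A dh/dt = −0.00873 √h.
Separate and integrate: 2(√h − √h₀) = −(0.00873/A) t.
√h = √4.92 − 0.00873·818/(2·3.11) = 2.2181 − 1.1481 = 1.0700.
h = 1.0700² = 1.1449 m.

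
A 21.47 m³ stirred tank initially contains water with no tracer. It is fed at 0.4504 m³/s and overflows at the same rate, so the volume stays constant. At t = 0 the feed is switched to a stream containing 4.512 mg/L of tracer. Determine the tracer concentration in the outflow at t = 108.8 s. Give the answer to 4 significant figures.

4.052 mg/L

Species balance on the tank: V dC/dt = Q(C_in − C).
Time constant τ = V/Q = 21.47/0.4504 = 47.6687 s.
Solution: C(t) = C_in + (C₀ − C_in) e^(−t/τ).
C(108.8) = 4.512 + (0 − 4.512)·e^(−108.8/47.6687) = 4.512 + (-4.51200)·0.102037 = 4.05161 mg/L.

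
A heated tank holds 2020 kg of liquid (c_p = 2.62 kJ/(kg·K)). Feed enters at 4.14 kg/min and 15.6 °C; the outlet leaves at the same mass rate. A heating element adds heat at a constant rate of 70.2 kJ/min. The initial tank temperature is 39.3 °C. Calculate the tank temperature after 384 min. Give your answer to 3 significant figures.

Energy balance: M c_p dT/dt = ṁ c_p (T_in − T) + 70.2.
Rearrange: dT/dt = (T_ss − T)/τ with τ = M/ṁ = 487.92 min and T_ss = T_in + Q̇/(ṁ c_p) = 22.072 °C.
T approaches T_ss exponentially: T(t) = T_ss + (T₀ − T_ss) e^(−t/τ).
T(384) = 22.072 + (17.228)·e^(−384/487.92) = 22.072 + (17.228)·0.45520 = 29.914 °C.

29.9 °C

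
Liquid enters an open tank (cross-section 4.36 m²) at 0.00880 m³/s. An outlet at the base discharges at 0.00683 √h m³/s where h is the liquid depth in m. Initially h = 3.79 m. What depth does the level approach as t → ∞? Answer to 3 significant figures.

Mass balance (ρ constant): A dh/dt = Q_in − 0.00683 √h. At steady state dh/dt = 0:
Q_in = 0.00683 √h_ss ⇒ √h_ss = 0.00880/0.00683 = 1.2884.
h_ss = 1.2884² = 1.6601 m. (Since h₀ = 3.79 m > h_ss, the level will fall toward this value.)

1.66 m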